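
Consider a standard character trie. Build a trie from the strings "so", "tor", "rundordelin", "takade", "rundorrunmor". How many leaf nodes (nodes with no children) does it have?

5

A leaf is a node with no children — equivalently, the end of a word that is not a proper prefix of any other stored word.
Those words: "rundordelin", "rundorrunmor", "so", "takade", "tor"
Leaf count: 5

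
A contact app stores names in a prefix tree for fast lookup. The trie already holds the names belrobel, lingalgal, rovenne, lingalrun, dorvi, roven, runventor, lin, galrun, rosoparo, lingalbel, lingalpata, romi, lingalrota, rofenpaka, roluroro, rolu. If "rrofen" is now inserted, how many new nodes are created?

Walking "rrofen" from the root, the first 1 characters ("r") follow existing edges; "r" is the first miss.
New nodes needed: |"rrofen"| − 1 = 6 − 1 = 5.

5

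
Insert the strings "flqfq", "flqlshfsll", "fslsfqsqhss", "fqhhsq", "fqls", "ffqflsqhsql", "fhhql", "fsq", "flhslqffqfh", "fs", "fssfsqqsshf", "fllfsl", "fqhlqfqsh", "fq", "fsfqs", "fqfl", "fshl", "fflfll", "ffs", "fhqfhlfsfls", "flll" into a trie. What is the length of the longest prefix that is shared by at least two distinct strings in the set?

The deepest shared node is where two words last agree before diverging.
e.g. "fllfsl" and "flll" share the prefix "fll" of length 3; no pair shares a longer one.
Longest shared-prefix length: 3

3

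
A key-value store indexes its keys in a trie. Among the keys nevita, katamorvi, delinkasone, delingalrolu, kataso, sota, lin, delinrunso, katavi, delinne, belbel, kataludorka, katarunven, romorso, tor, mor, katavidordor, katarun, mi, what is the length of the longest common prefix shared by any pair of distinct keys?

Equivalently: take the maximum, over all pairs, of their longest common prefix length.
e.g. "katarun" and "katarunven" share the prefix "katarun" of length 7; no pair shares a longer one.
Longest shared-prefix length: 7

7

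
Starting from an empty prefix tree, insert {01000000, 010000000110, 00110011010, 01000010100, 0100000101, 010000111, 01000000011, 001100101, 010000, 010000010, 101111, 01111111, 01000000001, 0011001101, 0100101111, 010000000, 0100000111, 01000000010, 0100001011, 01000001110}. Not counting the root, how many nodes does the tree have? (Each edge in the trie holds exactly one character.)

59

Count nodes per top-level branch (shared prefixes stored once):
  '0'-branch (001100101, 0011001101, 00110011010, 010000, 01000000, 010000000, 01000000001, 01000000010, 01000000011, 010000000110, 010000010, 0100000101, 0100000111, 01000001110, 01000010100, 0100001011, 010000111, 0100101111, 01111111): 53 nodes
  '1'-branch (101111): 6 nodes
Sum: 59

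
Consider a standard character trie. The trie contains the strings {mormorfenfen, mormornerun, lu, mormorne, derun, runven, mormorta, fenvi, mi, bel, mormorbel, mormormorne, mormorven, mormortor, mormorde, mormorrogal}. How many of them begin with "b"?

Walk to "b"; the words in its subtree are exactly those with that prefix.
Matches: "bel"
Count: 1

1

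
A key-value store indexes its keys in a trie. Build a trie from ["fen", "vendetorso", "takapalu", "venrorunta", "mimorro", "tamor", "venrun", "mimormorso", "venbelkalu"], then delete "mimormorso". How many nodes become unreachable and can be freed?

5

After clearing the end-marker at "mimormorso", prune upward until reaching a node still needed by another word.
The suffix "morso" (5 nodes) is used only by "mimormorso"; the node for "mimor" still has the child "r", so pruning stops there.
Nodes removed: 5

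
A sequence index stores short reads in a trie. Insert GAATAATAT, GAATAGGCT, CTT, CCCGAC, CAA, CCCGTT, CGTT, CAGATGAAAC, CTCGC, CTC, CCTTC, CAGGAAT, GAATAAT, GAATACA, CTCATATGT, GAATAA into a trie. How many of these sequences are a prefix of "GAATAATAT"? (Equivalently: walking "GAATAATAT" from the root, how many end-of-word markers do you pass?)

Walk "GAATAATAT" from the root; an end-of-word marker is hit whenever a stored word is a prefix of "GAATAATAT".
Prefixes of the query that are stored words: "GAATAA", "GAATAAT", "GAATAATAT"
Count: 3

3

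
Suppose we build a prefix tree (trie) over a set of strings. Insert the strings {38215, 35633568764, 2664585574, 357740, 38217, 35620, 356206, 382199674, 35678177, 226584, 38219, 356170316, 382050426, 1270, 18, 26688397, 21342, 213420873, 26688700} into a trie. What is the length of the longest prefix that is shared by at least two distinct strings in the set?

5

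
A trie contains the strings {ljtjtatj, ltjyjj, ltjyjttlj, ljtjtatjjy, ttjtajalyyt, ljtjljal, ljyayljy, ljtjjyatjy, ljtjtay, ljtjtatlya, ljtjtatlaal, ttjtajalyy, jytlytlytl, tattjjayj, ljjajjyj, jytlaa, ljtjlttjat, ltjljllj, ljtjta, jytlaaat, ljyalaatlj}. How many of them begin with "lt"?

Walk to "lt"; the words in its subtree are exactly those with that prefix.
Matches: "ltjljllj", "ltjyjj", "ltjyjttlj"
Count: 3

3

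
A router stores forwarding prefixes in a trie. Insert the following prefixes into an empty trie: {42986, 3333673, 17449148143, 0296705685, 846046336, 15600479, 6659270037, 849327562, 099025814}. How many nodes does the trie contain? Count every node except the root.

74

Insert word by word; a character creates a node only if that edge doesn't already exist:
  "42986" → 5 new (4, 2, 9, 8, 6)
  "3333673" → 7 new (3, 3, 3, 3, 6, 7, 3)
  "17449148143" → 11 new (1, 7, 4, 4, 9, 1, 4, 8, 1, 4, 3)
  "0296705685" → 10 new (0, 2, 9, 6, 7, 0, 5, 6, 8, 5)
  "846046336" → 9 new (8, 4, 6, 0, 4, 6, 3, 3, 6)
  "15600479" → prefix "1" already present; 7 new (5, 6, 0, 0, 4, 7, 9)
  "6659270037" → 10 new (6, 6, 5, 9, 2, 7, 0, 0, 3, 7)
  "849327562" → prefix "84" already present; 7 new (9, 3, 2, 7, 5, 6, 2)
  "099025814" → prefix "0" already present; 8 new (9, 9, 0, 2, 5, 8, 1, 4)
Total nodes = 5 + 7 + 11 + 10 + 9 + 7 + 10 + 7 + 8 = 74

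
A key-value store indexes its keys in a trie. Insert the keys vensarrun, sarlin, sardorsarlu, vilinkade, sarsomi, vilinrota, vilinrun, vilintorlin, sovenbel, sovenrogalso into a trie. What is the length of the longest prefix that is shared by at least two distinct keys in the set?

Equivalently: take the maximum, over all pairs, of their longest common prefix length.
e.g. "vilinrota" and "vilinrun" share the prefix "vilinr" of length 6; no pair shares a longer one.
Longest shared-prefix length: 6

6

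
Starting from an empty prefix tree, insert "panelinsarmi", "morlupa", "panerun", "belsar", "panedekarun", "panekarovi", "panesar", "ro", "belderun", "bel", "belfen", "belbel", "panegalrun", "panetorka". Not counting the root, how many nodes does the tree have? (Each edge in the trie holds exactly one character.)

68

Insert word by word; a character creates a node only if that edge doesn't already exist:
  "panelinsarmi" → 12 new (p, a, n, e, l, i, n, s, a, r, m, i)
  "morlupa" → 7 new (m, o, r, l, u, p, a)
  "panerun" → prefix "pane" already present; 3 new (r, u, n)
  "belsar" → 6 new (b, e, l, s, a, r)
  "panedekarun" → prefix "pane" already present; 7 new (d, e, k, a, r, u, n)
  "panekarovi" → prefix "pane" already present; 6 new (k, a, r, o, v, i)
  "panesar" → prefix "pane" already present; 3 new (s, a, r)
  "ro" → 2 new (r, o)
  "belderun" → prefix "bel" already present; 5 new (d, e, r, u, n)
  "bel" → prefix "bel" already present; 0 new (none)
  "belfen" → prefix "bel" already present; 3 new (f, e, n)
  "belbel" → prefix "bel" already present; 3 new (b, e, l)
  "panegalrun" → prefix "pane" already present; 6 new (g, a, l, r, u, n)
  "panetorka" → prefix "pane" already present; 5 new (t, o, r, k, a)
Total nodes = 12 + 7 + 3 + 6 + 7 + 6 + 3 + 2 + 5 + 0 + 3 + 3 + 6 + 5 = 68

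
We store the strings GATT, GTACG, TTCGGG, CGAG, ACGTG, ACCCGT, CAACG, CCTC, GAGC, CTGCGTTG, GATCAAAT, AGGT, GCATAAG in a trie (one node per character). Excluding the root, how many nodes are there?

Insert word by word; a character creates a node only if that edge doesn't already exist:
  "GATT" → 4 new (G, A, T, T)
  "GTACG" → prefix "G" already present; 4 new (T, A, C, G)
  "TTCGGG" → 6 new (T, T, C, G, G, G)
  "CGAG" → 4 new (C, G, A, G)
  "ACGTG" → 5 new (A, C, G, T, G)
  "ACCCGT" → prefix "AC" already present; 4 new (C, C, G, T)
  "CAACG" → prefix "C" already present; 4 new (A, A, C, G)
  "CCTC" → prefix "C" already present; 3 new (C, T, C)
  "GAGC" → prefix "GA" already present; 2 new (G, C)
  "CTGCGTTG" → prefix "C" already present; 7 new (T, G, C, G, T, T, G)
  "GATCAAAT" → prefix "GAT" already present; 5 new (C, A, A, A, T)
  "AGGT" → prefix "A" already present; 3 new (G, G, T)
  "GCATAAG" → prefix "G" already present; 6 new (C, A, T, A, A, G)
Total nodes = 4 + 4 + 6 + 4 + 5 + 4 + 4 + 3 + 2 + 7 + 5 + 3 + 6 = 57

57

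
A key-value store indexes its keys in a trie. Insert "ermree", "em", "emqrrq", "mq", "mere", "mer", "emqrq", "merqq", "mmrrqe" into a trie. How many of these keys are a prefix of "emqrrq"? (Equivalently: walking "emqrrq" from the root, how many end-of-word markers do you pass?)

2

Traverse "emqrrq" character by character; count nodes along the way that are marked as word ends.
Prefixes of the query that are stored words: "em", "emqrrq"
Count: 2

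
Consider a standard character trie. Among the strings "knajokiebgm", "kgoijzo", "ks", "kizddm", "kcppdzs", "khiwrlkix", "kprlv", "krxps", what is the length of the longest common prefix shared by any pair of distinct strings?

1

The deepest shared node is where two words last agree before diverging.
e.g. "kcppdzs" and "kgoijzo" share the prefix "k" of length 1; no pair shares a longer one.
Longest shared-prefix length: 1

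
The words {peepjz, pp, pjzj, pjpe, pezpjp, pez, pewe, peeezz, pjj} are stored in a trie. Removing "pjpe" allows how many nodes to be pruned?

A node on "pjpe"'s path can go only if nothing else ends at it or branches off below it.
The suffix "pe" (2 nodes) is used only by "pjpe"; the node for "pj" still has the child "z", so pruning stops there.
Nodes removed: 2

2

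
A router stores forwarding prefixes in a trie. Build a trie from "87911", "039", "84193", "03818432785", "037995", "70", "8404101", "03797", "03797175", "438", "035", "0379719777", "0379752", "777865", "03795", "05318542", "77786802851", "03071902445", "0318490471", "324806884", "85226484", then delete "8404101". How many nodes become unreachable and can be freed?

After clearing the end-marker at "8404101", prune upward until reaching a node still needed by another word.
The suffix "04101" (5 nodes) is used only by "8404101"; the node for "84" still has the child "1", so pruning stops there.
Nodes removed: 5

5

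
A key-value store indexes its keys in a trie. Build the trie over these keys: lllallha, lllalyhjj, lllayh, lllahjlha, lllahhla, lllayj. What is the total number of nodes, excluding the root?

23

Insert word by word; a character creates a node only if that edge doesn't already exist:
  "lllallha" → 8 new (l, l, l, a, l, l, h, a)
  "lllalyhjj" → prefix "lllal" already present; 4 new (y, h, j, j)
  "lllayh" → prefix "llla" already present; 2 new (y, h)
  "lllahjlha" → prefix "llla" already present; 5 new (h, j, l, h, a)
  "lllahhla" → prefix "lllah" already present; 3 new (h, l, a)
  "lllayj" → prefix "lllay" already present; 1 new (j)
Total nodes = 8 + 4 + 2 + 5 + 3 + 1 = 23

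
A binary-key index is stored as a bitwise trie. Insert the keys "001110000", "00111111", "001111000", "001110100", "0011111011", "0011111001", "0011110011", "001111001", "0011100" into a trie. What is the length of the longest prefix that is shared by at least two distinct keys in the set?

9

Equivalently: take the maximum, over all pairs, of their longest common prefix length.
e.g. "001111001" and "0011110011" share the prefix "001111001" of length 9; no pair shares a longer one.
Longest shared-prefix length: 9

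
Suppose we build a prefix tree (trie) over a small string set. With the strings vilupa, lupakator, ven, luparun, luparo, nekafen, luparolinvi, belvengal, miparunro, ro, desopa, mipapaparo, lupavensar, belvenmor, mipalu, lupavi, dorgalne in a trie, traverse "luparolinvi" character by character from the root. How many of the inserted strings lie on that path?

Check each prefix of "luparolinvi" against the stored set — each match is an end-marker on the path.
Prefixes of the query that are stored words: "luparo", "luparolinvi"
Count: 2

2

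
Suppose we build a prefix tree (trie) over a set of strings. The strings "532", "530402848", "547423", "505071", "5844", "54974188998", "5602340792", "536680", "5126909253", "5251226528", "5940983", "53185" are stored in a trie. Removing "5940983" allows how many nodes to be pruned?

6

A node on "5940983"'s path can go only if nothing else ends at it or branches off below it.
The suffix "940983" (6 nodes) is used only by "5940983"; the node for "5" still has the child "3", so pruning stops there.
Nodes removed: 6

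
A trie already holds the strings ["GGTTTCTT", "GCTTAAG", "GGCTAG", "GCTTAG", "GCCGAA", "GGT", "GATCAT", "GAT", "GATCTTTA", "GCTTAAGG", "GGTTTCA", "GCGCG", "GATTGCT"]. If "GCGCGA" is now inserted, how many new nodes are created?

1

The longest prefix of "GCGCGA" already in the trie is "GCGCG" (length 5).
So 6 − 5 = 1 new nodes.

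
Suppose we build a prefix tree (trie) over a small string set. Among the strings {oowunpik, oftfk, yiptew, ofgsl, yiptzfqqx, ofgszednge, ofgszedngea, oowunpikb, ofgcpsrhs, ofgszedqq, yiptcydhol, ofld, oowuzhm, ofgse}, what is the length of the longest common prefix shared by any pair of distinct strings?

10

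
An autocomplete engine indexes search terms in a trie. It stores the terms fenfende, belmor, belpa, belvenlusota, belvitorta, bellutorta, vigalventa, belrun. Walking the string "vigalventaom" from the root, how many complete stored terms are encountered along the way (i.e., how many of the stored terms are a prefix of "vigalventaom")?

1

Traverse "vigalventaom" character by character; count nodes along the way that are marked as word ends.
Prefixes of the query that are stored words: "vigalventa"
Count: 1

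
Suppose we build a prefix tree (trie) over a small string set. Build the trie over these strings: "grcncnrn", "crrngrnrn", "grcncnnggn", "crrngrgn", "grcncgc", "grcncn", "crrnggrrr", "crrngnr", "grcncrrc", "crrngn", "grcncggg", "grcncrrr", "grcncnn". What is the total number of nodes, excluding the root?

Trace insertions, counting only characters that open a new branch:
  "grcncnrn" → 8 new (g, r, c, n, c, n, r, n)
  "crrngrnrn" → 9 new (c, r, r, n, g, r, n, r, n)
  "grcncnnggn" → prefix "grcncn" already present; 4 new (n, g, g, n)
  "crrngrgn" → prefix "crrngr" already present; 2 new (g, n)
  "grcncgc" → prefix "grcnc" already present; 2 new (g, c)
  "grcncn" → prefix "grcncn" already present; 0 new (none)
  "crrnggrrr" → prefix "crrng" already present; 4 new (g, r, r, r)
  "crrngnr" → prefix "crrng" already present; 2 new (n, r)
  "grcncrrc" → prefix "grcnc" already present; 3 new (r, r, c)
  "crrngn" → prefix "crrngn" already present; 0 new (none)
  "grcncggg" → prefix "grcncg" already present; 2 new (g, g)
  "grcncrrr" → prefix "grcncrr" already present; 1 new (r)
  "grcncnn" → prefix "grcncnn" already present; 0 new (none)
Total nodes = 8 + 9 + 4 + 2 + 2 + 0 + 4 + 2 + 3 + 0 + 2 + 1 + 0 = 37

37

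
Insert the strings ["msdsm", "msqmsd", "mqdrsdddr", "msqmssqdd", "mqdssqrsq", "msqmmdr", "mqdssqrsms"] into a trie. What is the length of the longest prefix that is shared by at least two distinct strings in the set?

8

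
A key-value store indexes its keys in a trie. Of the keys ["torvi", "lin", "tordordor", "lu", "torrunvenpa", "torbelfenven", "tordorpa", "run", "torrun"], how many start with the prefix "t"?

6

Walk to "t"; the words in its subtree are exactly those with that prefix.
Matches: "torbelfenven", "tordordor", "tordorpa", "torrun", "torrunvenpa", "torvi"
Count: 6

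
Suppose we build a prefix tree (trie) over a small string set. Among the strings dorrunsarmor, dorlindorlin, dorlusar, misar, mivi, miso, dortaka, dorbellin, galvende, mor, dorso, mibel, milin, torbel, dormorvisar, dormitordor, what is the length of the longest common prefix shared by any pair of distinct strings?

4

Look for the deepest trie node that still has at least two words in its subtree.
"dorlindorlin" and "dorlusar" agree on "dorl" (4 characters) before diverging; nothing deeper is shared.
Longest shared-prefix length: 4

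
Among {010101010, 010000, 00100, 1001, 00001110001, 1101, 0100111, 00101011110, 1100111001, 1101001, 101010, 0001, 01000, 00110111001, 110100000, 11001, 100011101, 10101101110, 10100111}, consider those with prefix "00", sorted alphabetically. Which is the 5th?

00110111001

Filter for "00…" and sort: "00001110001", "0001", "00100", "00101011110", "00110111001"
Position 5: 00110111001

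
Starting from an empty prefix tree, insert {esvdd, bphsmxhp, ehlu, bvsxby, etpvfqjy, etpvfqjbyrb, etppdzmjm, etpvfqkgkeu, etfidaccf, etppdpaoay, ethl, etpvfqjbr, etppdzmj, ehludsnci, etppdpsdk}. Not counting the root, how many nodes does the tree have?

66

Insert word by word; a character creates a node only if that edge doesn't already exist:
  "esvdd" → 5 new (e, s, v, d, d)
  "bphsmxhp" → 8 new (b, p, h, s, m, x, h, p)
  "ehlu" → prefix "e" already present; 3 new (h, l, u)
  "bvsxby" → prefix "b" already present; 5 new (v, s, x, b, y)
  "etpvfqjy" → prefix "e" already present; 7 new (t, p, v, f, q, j, y)
  "etpvfqjbyrb" → prefix "etpvfqj" already present; 4 new (b, y, r, b)
  "etppdzmjm" → prefix "etp" already present; 6 new (p, d, z, m, j, m)
  "etpvfqkgkeu" → prefix "etpvfq" already present; 5 new (k, g, k, e, u)
  "etfidaccf" → prefix "et" already present; 7 new (f, i, d, a, c, c, f)
  "etppdpaoay" → prefix "etppd" already present; 5 new (p, a, o, a, y)
  "ethl" → prefix "et" already present; 2 new (h, l)
  "etpvfqjbr" → prefix "etpvfqjb" already present; 1 new (r)
  "etppdzmj" → prefix "etppdzmj" already present; 0 new (none)
  "ehludsnci" → prefix "ehlu" already present; 5 new (d, s, n, c, i)
  "etppdpsdk" → prefix "etppdp" already present; 3 new (s, d, k)
Total nodes = 5 + 8 + 3 + 5 + 7 + 4 + 6 + 5 + 7 + 5 + 2 + 1 + 0 + 5 + 3 = 66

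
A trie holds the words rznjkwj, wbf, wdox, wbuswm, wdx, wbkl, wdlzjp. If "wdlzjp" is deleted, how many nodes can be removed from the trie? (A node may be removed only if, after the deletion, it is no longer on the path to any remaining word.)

After clearing the end-marker at "wdlzjp", prune upward until reaching a node still needed by another word.
The suffix "lzjp" (4 nodes) is used only by "wdlzjp"; the node for "wd" still has the child "o", so pruning stops there.
Nodes removed: 4

4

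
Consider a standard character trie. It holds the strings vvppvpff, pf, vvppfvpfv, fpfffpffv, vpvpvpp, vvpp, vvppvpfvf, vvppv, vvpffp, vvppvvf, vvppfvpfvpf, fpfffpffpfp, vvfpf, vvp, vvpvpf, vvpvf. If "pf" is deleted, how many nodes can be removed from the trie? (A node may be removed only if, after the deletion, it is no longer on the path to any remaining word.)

A node on "pf"'s path can go only if nothing else ends at it or branches off below it.
No other word shares any prefix with "pf", so all 2 of its nodes go.
Nodes removed: 2

2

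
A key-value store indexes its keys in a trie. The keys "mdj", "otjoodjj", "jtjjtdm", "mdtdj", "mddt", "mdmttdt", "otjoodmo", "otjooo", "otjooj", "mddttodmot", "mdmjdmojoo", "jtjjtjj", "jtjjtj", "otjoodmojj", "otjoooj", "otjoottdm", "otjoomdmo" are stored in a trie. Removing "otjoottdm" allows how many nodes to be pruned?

4

After clearing the end-marker at "otjoottdm", prune upward until reaching a node still needed by another word.
The suffix "ttdm" (4 nodes) is used only by "otjoottdm"; the node for "otjoo" still has the child "d", so pruning stops there.
Nodes removed: 4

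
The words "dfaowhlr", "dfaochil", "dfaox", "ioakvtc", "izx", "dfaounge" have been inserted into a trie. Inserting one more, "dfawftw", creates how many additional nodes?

Walking "dfawftw" from the root, the first 3 characters ("dfa") follow existing edges; "w" is the first miss.
Each of the 4 remaining characters creates one node.

4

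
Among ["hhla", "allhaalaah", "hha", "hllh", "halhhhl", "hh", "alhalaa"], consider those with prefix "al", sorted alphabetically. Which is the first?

DFS of the "al" subtree visits, in order: "alhalaa", "allhaalaah"
The 1st is alhalaa.

alhalaa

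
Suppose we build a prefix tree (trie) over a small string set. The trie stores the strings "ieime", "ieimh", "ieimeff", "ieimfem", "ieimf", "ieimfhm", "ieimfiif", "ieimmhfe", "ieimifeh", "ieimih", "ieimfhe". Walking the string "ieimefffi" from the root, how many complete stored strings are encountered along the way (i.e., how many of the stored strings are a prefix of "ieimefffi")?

2

Check each prefix of "ieimefffi" against the stored set — each match is an end-marker on the path.
Prefixes of the query that are stored words: "ieime", "ieimeff"
Count: 2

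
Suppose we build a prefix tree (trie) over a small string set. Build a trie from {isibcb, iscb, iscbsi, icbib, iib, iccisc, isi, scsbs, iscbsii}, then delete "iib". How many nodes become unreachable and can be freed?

2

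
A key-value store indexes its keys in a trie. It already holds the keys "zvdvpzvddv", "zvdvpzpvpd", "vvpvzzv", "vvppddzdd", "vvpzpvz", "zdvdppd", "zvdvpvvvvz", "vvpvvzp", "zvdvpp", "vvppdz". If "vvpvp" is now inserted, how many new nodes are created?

1

Walking "vvpvp" from the root, the first 4 characters ("vvpv") follow existing edges; "p" is the first miss.
So 5 − 4 = 1 new nodes.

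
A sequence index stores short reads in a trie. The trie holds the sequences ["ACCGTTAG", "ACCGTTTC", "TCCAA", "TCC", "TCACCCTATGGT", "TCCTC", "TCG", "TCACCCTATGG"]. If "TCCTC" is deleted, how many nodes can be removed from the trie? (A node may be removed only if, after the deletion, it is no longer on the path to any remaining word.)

2

Walk "TCCTC" from the leaf back toward the root, removing each node that no remaining word uses.
The suffix "TC" (2 nodes) is used only by "TCCTC"; the node for "TCC" still has the child "A", so pruning stops there.
Nodes removed: 2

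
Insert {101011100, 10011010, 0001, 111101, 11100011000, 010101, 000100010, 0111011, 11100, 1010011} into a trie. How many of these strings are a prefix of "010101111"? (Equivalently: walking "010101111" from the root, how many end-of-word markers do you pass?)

Walk "010101111" from the root; an end-of-word marker is hit whenever a stored word is a prefix of "010101111".
Prefixes of the query that are stored words: "010101"
Count: 1

1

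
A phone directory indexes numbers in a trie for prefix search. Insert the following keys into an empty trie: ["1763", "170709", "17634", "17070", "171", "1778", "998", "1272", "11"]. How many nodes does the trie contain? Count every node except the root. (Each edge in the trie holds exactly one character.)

19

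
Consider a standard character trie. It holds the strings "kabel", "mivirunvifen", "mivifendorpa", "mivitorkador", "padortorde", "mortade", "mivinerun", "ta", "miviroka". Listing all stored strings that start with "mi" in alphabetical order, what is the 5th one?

Words with prefix "mi", in lexicographic order: "mivifendorpa", "mivinerun", "miviroka", "mivirunvifen", "mivitorkador"
Position 5: mivitorkador

mivitorkador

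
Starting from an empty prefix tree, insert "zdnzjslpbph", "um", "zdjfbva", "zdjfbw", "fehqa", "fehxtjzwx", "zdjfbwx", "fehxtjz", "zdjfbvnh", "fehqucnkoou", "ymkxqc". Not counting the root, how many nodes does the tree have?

46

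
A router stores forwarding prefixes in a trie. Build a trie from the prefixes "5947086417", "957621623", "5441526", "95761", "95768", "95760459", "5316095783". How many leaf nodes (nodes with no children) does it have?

A leaf is a node with no children — equivalently, the end of a word that is not a proper prefix of any other stored word.
Those words: "5316095783", "5441526", "5947086417", "95760459", "95761", "957621623", "95768"
Leaf count: 7

7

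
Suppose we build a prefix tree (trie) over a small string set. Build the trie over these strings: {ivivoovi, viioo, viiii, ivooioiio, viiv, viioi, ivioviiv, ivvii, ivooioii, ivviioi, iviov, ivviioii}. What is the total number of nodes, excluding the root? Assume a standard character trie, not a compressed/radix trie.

Count nodes per top-level branch (shared prefixes stored once):
  'i'-branch (iviov, ivioviiv, ivivoovi, ivooioii, ivooioiio, ivvii, ivviioi, ivviioii): 26 nodes
  'v'-branch (viiii, viioi, viioo, viiv): 9 nodes
Sum: 35

35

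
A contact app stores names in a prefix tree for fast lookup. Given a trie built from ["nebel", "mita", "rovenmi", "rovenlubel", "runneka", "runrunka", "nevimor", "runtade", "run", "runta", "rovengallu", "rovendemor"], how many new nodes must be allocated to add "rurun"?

The longest prefix of "rurun" already in the trie is "ru" (length 2).
Each of the 3 remaining characters creates one node.

3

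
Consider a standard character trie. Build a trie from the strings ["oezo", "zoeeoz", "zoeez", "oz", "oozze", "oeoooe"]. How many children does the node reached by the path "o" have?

3

The children of the "o" node are the distinct next characters among strings starting with "o".
Distinct next characters after "o": e, o, z.
That node has 3 child edges.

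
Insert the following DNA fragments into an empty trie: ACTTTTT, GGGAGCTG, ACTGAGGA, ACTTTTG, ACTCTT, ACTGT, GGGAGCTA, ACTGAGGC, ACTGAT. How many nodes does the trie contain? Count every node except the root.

Count nodes per top-level branch (shared prefixes stored once):
  'A'-branch (ACTCTT, ACTGAGGA, ACTGAGGC, ACTGAT, ACTGT, ACTTTTG, ACTTTTT): 19 nodes
  'G'-branch (GGGAGCTA, GGGAGCTG): 9 nodes
Sum: 28

28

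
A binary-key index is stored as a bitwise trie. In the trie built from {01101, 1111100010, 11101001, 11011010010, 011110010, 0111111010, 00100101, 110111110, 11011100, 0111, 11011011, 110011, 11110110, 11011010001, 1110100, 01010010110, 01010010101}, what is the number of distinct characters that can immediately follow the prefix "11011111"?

1

Walk "11011111" from the root, arriving at one node.
Distinct next characters after "11011111": 0.
That node has 1 child edge.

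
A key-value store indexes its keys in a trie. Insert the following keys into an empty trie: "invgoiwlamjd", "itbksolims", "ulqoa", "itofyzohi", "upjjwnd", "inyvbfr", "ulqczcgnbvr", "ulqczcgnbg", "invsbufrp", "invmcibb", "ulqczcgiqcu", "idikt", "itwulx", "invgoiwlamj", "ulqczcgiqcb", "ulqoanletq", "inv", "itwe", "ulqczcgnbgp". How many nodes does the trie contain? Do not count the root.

Trace insertions, counting only characters that open a new branch:
  "invgoiwlamjd" → 12 new (i, n, v, g, o, i, w, l, a, m, j, d)
  "itbksolims" → prefix "i" already present; 9 new (t, b, k, s, o, l, i, m, s)
  "ulqoa" → 5 new (u, l, q, o, a)
  "itofyzohi" → prefix "it" already present; 7 new (o, f, y, z, o, h, i)
  "upjjwnd" → prefix "u" already present; 6 new (p, j, j, w, n, d)
  "inyvbfr" → prefix "in" already present; 5 new (y, v, b, f, r)
  "ulqczcgnbvr" → prefix "ulq" already present; 8 new (c, z, c, g, n, b, v, r)
  "ulqczcgnbg" → prefix "ulqczcgnb" already present; 1 new (g)
  "invsbufrp" → prefix "inv" already present; 6 new (s, b, u, f, r, p)
  "invmcibb" → prefix "inv" already present; 5 new (m, c, i, b, b)
  "ulqczcgiqcu" → prefix "ulqczcg" already present; 4 new (i, q, c, u)
  "idikt" → prefix "i" already present; 4 new (d, i, k, t)
  "itwulx" → prefix "it" already present; 4 new (w, u, l, x)
  "invgoiwlamj" → prefix "invgoiwlamj" already present; 0 new (none)
  "ulqczcgiqcb" → prefix "ulqczcgiqc" already present; 1 new (b)
  "ulqoanletq" → prefix "ulqoa" already present; 5 new (n, l, e, t, q)
  "inv" → prefix "inv" already present; 0 new (none)
  "itwe" → prefix "itw" already present; 1 new (e)
  "ulqczcgnbgp" → prefix "ulqczcgnbg" already present; 1 new (p)
Total nodes = 12 + 9 + 5 + 7 + 6 + 5 + 8 + 1 + 6 + 5 + 4 + 4 + 4 + 0 + 1 + 5 + 0 + 1 + 1 = 84

84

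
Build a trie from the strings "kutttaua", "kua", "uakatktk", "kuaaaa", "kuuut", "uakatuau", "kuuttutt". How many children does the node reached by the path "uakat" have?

Follow the path "uakat" to its node, then look at its outgoing edges.
Characters that immediately follow "uakat" among the stored strings: {k, u}.
That node has 2 child edges.

2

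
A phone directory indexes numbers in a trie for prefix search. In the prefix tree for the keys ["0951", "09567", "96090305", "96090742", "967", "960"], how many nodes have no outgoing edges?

A leaf is a node with no children — equivalently, the end of a word that is not a proper prefix of any other stored word.
Those words: "0951", "09567", "96090305", "96090742", "967"
Leaf count: 5

5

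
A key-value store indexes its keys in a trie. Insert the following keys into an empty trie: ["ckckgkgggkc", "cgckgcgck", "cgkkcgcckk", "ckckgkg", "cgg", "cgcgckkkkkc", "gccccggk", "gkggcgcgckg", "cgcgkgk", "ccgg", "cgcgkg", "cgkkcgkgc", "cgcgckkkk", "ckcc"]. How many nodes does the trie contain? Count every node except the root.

For each word, the new-node count is its length minus the longest prefix already in the trie:
  "ckckgkgggkc" → 11 new (c, k, c, k, g, k, g, g, g, k, c)
  "cgckgcgck" → prefix "c" already present; 8 new (g, c, k, g, c, g, c, k)
  "cgkkcgcckk" → prefix "cg" already present; 8 new (k, k, c, g, c, c, k, k)
  "ckckgkg" → prefix "ckckgkg" already present; 0 new (none)
  "cgg" → prefix "cg" already present; 1 new (g)
  "cgcgckkkkkc" → prefix "cgc" already present; 8 new (g, c, k, k, k, k, k, c)
  "gccccggk" → 8 new (g, c, c, c, c, g, g, k)
  "gkggcgcgckg" → prefix "g" already present; 10 new (k, g, g, c, g, c, g, c, k, g)
  "cgcgkgk" → prefix "cgcg" already present; 3 new (k, g, k)
  "ccgg" → prefix "c" already present; 3 new (c, g, g)
  "cgcgkg" → prefix "cgcgkg" already present; 0 new (none)
  "cgkkcgkgc" → prefix "cgkkcg" already present; 3 new (k, g, c)
  "cgcgckkkk" → prefix "cgcgckkkk" already present; 0 new (none)
  "ckcc" → prefix "ckc" already present; 1 new (c)
Total nodes = 11 + 8 + 8 + 0 + 1 + 8 + 8 + 10 + 3 + 3 + 0 + 3 + 0 + 1 = 64

64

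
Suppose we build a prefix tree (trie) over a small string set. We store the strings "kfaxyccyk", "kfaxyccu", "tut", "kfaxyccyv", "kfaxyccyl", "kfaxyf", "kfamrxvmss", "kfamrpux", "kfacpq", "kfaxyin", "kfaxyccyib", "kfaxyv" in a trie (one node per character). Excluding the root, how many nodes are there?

Count nodes per top-level branch (shared prefixes stored once):
  'k'-branch (kfacpq, kfamrpux, kfamrxvmss, kfaxyccu, kfaxyccyib, kfaxyccyk, kfaxyccyl, kfaxyccyv, kfaxyf, kfaxyin, kfaxyv): 31 nodes
  't'-branch (tut): 3 nodes
Sum: 34

34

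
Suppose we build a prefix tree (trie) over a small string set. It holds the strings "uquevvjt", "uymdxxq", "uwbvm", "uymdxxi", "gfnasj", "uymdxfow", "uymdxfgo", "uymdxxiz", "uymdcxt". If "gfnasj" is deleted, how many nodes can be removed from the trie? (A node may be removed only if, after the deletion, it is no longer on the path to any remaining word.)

6

Walk "gfnasj" from the leaf back toward the root, removing each node that no remaining word uses.
No other word shares any prefix with "gfnasj", so all 6 of its nodes go.
Nodes removed: 6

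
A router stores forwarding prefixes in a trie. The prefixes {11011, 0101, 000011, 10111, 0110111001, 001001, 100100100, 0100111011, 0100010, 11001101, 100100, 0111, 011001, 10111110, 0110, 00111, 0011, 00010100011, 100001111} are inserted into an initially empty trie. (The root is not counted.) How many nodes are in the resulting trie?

74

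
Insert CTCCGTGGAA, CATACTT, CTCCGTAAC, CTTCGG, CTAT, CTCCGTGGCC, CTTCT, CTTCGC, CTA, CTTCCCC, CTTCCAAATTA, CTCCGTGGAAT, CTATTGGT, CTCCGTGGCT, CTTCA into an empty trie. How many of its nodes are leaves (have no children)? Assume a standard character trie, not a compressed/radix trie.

12

Leaves are exactly the stored words that no other stored word extends.
Those words: "CATACTT", "CTATTGGT", "CTCCGTAAC", "CTCCGTGGAAT", "CTCCGTGGCC", "CTCCGTGGCT", "CTTCA", "CTTCCAAATTA", "CTTCCCC", "CTTCGC", "CTTCGG", "CTTCT"
Leaf count: 12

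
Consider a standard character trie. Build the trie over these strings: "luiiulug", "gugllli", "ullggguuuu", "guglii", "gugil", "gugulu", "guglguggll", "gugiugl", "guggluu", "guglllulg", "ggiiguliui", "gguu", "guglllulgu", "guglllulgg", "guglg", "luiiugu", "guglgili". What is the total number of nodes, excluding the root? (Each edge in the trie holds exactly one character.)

66

Count nodes per top-level branch (shared prefixes stored once):
  'g'-branch (ggiiguliui, gguu, guggluu, gugil, gugiugl, guglg, guglgili, guglguggll, guglii, gugllli, guglllulg, guglllulgg, guglllulgu, gugulu): 46 nodes
  'l'-branch (luiiugu, luiiulug): 10 nodes
  'u'-branch (ullggguuuu): 10 nodes
Sum: 66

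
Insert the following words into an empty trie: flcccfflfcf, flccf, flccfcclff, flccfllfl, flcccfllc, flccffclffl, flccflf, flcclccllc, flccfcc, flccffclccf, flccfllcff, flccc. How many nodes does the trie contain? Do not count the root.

Trace insertions, counting only characters that open a new branch:
  "flcccfflfcf" → 11 new (f, l, c, c, c, f, f, l, f, c, f)
  "flccf" → prefix "flcc" already present; 1 new (f)
  "flccfcclff" → prefix "flccf" already present; 5 new (c, c, l, f, f)
  "flccfllfl" → prefix "flccf" already present; 4 new (l, l, f, l)
  "flcccfllc" → prefix "flcccf" already present; 3 new (l, l, c)
  "flccffclffl" → prefix "flccf" already present; 6 new (f, c, l, f, f, l)
  "flccflf" → prefix "flccfl" already present; 1 new (f)
  "flcclccllc" → prefix "flcc" already present; 6 new (l, c, c, l, l, c)
  "flccfcc" → prefix "flccfcc" already present; 0 new (none)
  "flccffclccf" → prefix "flccffcl" already present; 3 new (c, c, f)
  "flccfllcff" → prefix "flccfll" already present; 3 new (c, f, f)
  "flccc" → prefix "flccc" already present; 0 new (none)
Total nodes = 11 + 1 + 5 + 4 + 3 + 6 + 1 + 6 + 0 + 3 + 3 + 0 = 43

43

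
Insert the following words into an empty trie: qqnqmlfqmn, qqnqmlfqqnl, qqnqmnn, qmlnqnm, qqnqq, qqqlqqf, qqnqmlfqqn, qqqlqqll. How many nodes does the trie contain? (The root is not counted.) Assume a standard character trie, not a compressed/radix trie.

29

For each word, the new-node count is its length minus the longest prefix already in the trie:
  "qqnqmlfqmn" → 10 new (q, q, n, q, m, l, f, q, m, n)
  "qqnqmlfqqnl" → prefix "qqnqmlfq" already present; 3 new (q, n, l)
  "qqnqmnn" → prefix "qqnqm" already present; 2 new (n, n)
  "qmlnqnm" → prefix "q" already present; 6 new (m, l, n, q, n, m)
  "qqnqq" → prefix "qqnq" already present; 1 new (q)
  "qqqlqqf" → prefix "qq" already present; 5 new (q, l, q, q, f)
  "qqnqmlfqqn" → prefix "qqnqmlfqqn" already present; 0 new (none)
  "qqqlqqll" → prefix "qqqlqq" already present; 2 new (l, l)
Total nodes = 10 + 3 + 2 + 6 + 1 + 5 + 0 + 2 = 29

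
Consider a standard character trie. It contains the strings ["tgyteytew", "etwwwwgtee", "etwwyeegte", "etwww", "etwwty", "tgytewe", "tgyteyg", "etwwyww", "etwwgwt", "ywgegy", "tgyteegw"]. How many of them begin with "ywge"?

1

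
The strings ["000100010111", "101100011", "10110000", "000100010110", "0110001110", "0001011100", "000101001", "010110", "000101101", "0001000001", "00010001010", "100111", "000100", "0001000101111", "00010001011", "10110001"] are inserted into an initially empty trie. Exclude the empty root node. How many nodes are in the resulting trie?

Insert word by word; a character creates a node only if that edge doesn't already exist:
  "000100010111" → 12 new (0, 0, 0, 1, 0, 0, 0, 1, 0, 1, 1, 1)
  "101100011" → 9 new (1, 0, 1, 1, 0, 0, 0, 1, 1)
  "10110000" → prefix "1011000" already present; 1 new (0)
  "000100010110" → prefix "00010001011" already present; 1 new (0)
  "0110001110" → prefix "0" already present; 9 new (1, 1, 0, 0, 0, 1, 1, 1, 0)
  "0001011100" → prefix "00010" already present; 5 new (1, 1, 1, 0, 0)
  "000101001" → prefix "000101" already present; 3 new (0, 0, 1)
  "010110" → prefix "01" already present; 4 new (0, 1, 1, 0)
  "000101101" → prefix "0001011" already present; 2 new (0, 1)
  "0001000001" → prefix "0001000" already present; 3 new (0, 0, 1)
  "00010001010" → prefix "0001000101" already present; 1 new (0)
  "100111" → prefix "10" already present; 4 new (0, 1, 1, 1)
  "000100" → prefix "000100" already present; 0 new (none)
  "0001000101111" → prefix "000100010111" already present; 1 new (1)
  "00010001011" → prefix "00010001011" already present; 0 new (none)
  "10110001" → prefix "10110001" already present; 0 new (none)
Total nodes = 12 + 9 + 1 + 1 + 9 + 5 + 3 + 4 + 2 + 3 + 1 + 4 + 0 + 1 + 0 + 0 = 55

55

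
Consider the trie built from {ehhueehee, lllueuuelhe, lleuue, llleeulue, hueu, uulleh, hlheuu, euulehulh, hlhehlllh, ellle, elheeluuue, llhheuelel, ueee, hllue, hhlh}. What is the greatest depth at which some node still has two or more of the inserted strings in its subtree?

Equivalently: take the maximum, over all pairs, of their longest common prefix length.
e.g. "hlhehlllh" and "hlheuu" share the prefix "hlhe" of length 4; no pair shares a longer one.
Longest shared-prefix length: 4

4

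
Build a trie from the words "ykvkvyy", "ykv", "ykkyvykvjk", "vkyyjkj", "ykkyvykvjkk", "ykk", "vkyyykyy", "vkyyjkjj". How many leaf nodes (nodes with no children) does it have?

4

A leaf is a node with no children — equivalently, the end of a word that is not a proper prefix of any other stored word.
Those words: "vkyyjkjj", "vkyyykyy", "ykkyvykvjkk", "ykvkvyy"
Leaf count: 4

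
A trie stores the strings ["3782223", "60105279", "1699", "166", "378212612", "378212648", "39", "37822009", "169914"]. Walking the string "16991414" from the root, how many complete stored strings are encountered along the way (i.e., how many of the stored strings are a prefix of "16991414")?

2

Traverse "16991414" character by character; count nodes along the way that are marked as word ends.
Prefixes of the query that are stored words: "1699", "169914"
Count: 2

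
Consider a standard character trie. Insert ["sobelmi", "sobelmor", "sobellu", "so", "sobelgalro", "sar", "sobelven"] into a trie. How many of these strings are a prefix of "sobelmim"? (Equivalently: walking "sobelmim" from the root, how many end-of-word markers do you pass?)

2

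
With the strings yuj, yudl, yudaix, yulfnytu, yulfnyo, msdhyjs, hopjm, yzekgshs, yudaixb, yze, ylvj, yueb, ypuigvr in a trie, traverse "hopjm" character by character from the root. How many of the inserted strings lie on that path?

1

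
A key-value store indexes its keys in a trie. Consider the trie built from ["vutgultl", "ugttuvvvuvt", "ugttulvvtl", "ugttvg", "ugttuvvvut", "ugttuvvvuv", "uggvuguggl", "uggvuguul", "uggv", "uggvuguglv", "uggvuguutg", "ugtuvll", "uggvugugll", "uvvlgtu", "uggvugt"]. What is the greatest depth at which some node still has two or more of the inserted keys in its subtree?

Equivalently: take the maximum, over all pairs, of their longest common prefix length.
e.g. "ugttuvvvuv" and "ugttuvvvuvt" share the prefix "ugttuvvvuv" of length 10; no pair shares a longer one.
Longest shared-prefix length: 10

10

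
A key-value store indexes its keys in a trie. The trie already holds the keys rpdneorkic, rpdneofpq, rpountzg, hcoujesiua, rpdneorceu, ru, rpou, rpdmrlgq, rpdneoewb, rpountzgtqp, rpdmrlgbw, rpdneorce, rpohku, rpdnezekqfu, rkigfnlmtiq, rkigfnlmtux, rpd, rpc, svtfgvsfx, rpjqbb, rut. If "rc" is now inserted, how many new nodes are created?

The longest prefix of "rc" already in the trie is "r" (length 1).
New nodes needed: |"rc"| − 1 = 2 − 1 = 1.

1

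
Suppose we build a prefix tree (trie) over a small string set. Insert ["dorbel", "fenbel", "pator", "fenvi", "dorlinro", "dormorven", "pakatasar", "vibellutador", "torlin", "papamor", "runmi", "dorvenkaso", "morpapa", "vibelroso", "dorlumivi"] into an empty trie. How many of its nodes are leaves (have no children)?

Leaves are exactly the stored words that no other stored word extends.
Those words: "dorbel", "dorlinro", "dorlumivi", "dormorven", "dorvenkaso", "fenbel", "fenvi", "morpapa", "pakatasar", "papamor", "pator", "runmi", "torlin", "vibellutador", "vibelroso"
Leaf count: 15

15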